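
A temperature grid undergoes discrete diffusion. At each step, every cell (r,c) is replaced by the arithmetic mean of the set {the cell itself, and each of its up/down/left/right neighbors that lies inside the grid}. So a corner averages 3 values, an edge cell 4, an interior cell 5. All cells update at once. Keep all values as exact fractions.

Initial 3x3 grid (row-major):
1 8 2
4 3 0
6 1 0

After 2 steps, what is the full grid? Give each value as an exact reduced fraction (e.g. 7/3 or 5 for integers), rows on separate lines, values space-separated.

Answer: 34/9 431/120 97/36
147/40 279/100 487/240
29/9 97/40 49/36

Derivation:
After step 1:
  13/3 7/2 10/3
  7/2 16/5 5/4
  11/3 5/2 1/3
After step 2:
  34/9 431/120 97/36
  147/40 279/100 487/240
  29/9 97/40 49/36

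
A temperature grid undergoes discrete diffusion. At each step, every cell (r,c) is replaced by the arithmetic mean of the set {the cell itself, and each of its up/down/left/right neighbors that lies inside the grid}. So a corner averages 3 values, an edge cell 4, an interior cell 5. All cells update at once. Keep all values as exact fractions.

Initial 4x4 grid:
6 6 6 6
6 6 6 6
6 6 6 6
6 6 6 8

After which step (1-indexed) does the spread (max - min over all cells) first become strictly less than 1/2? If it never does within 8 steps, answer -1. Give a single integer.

Step 1: max=20/3, min=6, spread=2/3
Step 2: max=59/9, min=6, spread=5/9
Step 3: max=689/108, min=6, spread=41/108
  -> spread < 1/2 first at step 3
Step 4: max=20483/3240, min=6, spread=1043/3240
Step 5: max=608753/97200, min=6, spread=25553/97200
Step 6: max=18167459/2916000, min=54079/9000, spread=645863/2916000
Step 7: max=542521691/87480000, min=360971/60000, spread=16225973/87480000
Step 8: max=16223877983/2624400000, min=162701/27000, spread=409340783/2624400000

Answer: 3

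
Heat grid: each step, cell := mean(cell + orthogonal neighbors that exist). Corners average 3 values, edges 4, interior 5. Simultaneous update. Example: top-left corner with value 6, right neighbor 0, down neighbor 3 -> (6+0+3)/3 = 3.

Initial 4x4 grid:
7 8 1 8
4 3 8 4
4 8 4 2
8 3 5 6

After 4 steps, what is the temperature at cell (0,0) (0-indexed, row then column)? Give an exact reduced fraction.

Answer: 172333/32400

Derivation:
Step 1: cell (0,0) = 19/3
Step 2: cell (0,0) = 187/36
Step 3: cell (0,0) = 6061/1080
Step 4: cell (0,0) = 172333/32400
Full grid after step 4:
  172333/32400 584971/108000 21859/4320 165193/32400
  73517/13500 460717/90000 464137/90000 25931/5400
  5209/1000 7907/1500 27031/5625 16301/3375
  5771/1080 30269/6000 267461/54000 75107/16200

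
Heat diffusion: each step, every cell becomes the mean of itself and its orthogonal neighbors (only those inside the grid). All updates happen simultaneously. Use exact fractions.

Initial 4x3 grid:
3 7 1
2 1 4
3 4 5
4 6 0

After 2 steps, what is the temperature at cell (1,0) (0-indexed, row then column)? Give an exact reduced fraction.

Step 1: cell (1,0) = 9/4
Step 2: cell (1,0) = 131/40
Full grid after step 2:
  37/12 73/20 13/4
  131/40 77/25 17/5
  409/120 87/25 101/30
  133/36 153/40 125/36

Answer: 131/40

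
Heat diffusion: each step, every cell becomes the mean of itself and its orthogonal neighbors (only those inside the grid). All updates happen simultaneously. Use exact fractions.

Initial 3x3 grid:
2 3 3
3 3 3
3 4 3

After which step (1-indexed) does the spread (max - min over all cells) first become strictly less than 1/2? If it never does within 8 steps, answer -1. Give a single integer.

Step 1: max=10/3, min=8/3, spread=2/3
Step 2: max=787/240, min=49/18, spread=401/720
Step 3: max=6917/2160, min=3101/1080, spread=143/432
  -> spread < 1/2 first at step 3
Step 4: max=406279/129600, min=188077/64800, spread=1205/5184
Step 5: max=24218813/7776000, min=11474969/3888000, spread=10151/62208
Step 6: max=1439542111/466560000, min=693046993/233280000, spread=85517/746496
Step 7: max=85974556517/27993600000, min=41861604821/13996800000, spread=720431/8957952
Step 8: max=5136445489399/1679616000000, min=2520806955637/839808000000, spread=6069221/107495424

Answer: 3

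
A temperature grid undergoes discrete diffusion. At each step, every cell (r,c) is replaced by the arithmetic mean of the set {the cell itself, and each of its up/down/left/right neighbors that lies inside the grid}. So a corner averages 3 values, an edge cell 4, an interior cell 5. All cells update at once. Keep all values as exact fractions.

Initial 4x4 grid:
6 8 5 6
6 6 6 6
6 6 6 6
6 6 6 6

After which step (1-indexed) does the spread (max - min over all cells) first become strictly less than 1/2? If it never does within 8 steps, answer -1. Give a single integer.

Step 1: max=20/3, min=17/3, spread=1
Step 2: max=767/120, min=88/15, spread=21/40
Step 3: max=6827/1080, min=6419/1080, spread=17/45
  -> spread < 1/2 first at step 3
Step 4: max=201761/32400, min=40301/6750, spread=41581/162000
Step 5: max=6032639/972000, min=323239/54000, spread=214337/972000
Step 6: max=179897387/29160000, min=647281/108000, spread=5131517/29160000
Step 7: max=5381544527/874800000, min=14587757/2430000, spread=129952007/874800000
Step 8: max=160954897511/26244000000, min=8760233873/1458000000, spread=3270687797/26244000000

Answer: 3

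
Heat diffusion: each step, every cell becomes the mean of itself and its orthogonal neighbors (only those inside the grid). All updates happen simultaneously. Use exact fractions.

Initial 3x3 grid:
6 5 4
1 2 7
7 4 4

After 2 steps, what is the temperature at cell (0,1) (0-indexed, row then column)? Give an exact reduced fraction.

Answer: 1043/240

Derivation:
Step 1: cell (0,1) = 17/4
Step 2: cell (0,1) = 1043/240
Full grid after step 2:
  49/12 1043/240 83/18
  79/20 411/100 1103/240
  49/12 341/80 9/2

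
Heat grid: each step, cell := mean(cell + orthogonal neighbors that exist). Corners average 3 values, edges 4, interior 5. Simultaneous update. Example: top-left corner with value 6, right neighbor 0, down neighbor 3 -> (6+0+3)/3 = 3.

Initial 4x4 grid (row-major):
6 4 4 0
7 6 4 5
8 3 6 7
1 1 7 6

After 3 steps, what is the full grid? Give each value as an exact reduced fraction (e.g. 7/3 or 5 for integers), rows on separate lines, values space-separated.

Answer: 5729/1080 17723/3600 1639/400 71/18
1208/225 14621/3000 469/100 1779/400
839/180 14401/3000 7429/1500 19031/3600
4549/1080 3113/720 18161/3600 739/135

Derivation:
After step 1:
  17/3 5 3 3
  27/4 24/5 5 4
  19/4 24/5 27/5 6
  10/3 3 5 20/3
After step 2:
  209/36 277/60 4 10/3
  659/120 527/100 111/25 9/2
  589/120 91/20 131/25 331/60
  133/36 121/30 301/60 53/9
After step 3:
  5729/1080 17723/3600 1639/400 71/18
  1208/225 14621/3000 469/100 1779/400
  839/180 14401/3000 7429/1500 19031/3600
  4549/1080 3113/720 18161/3600 739/135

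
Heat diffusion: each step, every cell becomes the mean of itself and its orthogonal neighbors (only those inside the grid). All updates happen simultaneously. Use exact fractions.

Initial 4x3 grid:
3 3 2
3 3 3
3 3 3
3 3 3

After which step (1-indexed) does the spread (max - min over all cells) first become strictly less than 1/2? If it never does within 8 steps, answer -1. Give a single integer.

Answer: 1

Derivation:
Step 1: max=3, min=8/3, spread=1/3
  -> spread < 1/2 first at step 1
Step 2: max=3, min=49/18, spread=5/18
Step 3: max=3, min=607/216, spread=41/216
Step 4: max=3, min=73543/25920, spread=4217/25920
Step 5: max=21521/7200, min=4456451/1555200, spread=38417/311040
Step 6: max=429403/144000, min=268735789/93312000, spread=1903471/18662400
Step 7: max=12844241/4320000, min=16195170911/5598720000, spread=18038617/223948800
Step 8: max=1153473241/388800000, min=974501417149/335923200000, spread=883978523/13436928000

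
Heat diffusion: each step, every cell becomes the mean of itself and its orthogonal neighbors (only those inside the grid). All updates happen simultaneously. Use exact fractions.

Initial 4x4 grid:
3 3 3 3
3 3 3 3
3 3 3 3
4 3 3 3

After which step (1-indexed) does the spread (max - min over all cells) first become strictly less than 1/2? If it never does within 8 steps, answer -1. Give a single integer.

Step 1: max=10/3, min=3, spread=1/3
  -> spread < 1/2 first at step 1
Step 2: max=59/18, min=3, spread=5/18
Step 3: max=689/216, min=3, spread=41/216
Step 4: max=20483/6480, min=3, spread=1043/6480
Step 5: max=608753/194400, min=3, spread=25553/194400
Step 6: max=18167459/5832000, min=54079/18000, spread=645863/5832000
Step 7: max=542521691/174960000, min=360971/120000, spread=16225973/174960000
Step 8: max=16223877983/5248800000, min=162701/54000, spread=409340783/5248800000

Answer: 1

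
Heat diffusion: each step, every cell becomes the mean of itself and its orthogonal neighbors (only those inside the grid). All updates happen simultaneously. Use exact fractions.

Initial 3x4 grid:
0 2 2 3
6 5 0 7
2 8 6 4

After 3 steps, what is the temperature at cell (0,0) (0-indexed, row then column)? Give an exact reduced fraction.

Step 1: cell (0,0) = 8/3
Step 2: cell (0,0) = 49/18
Step 3: cell (0,0) = 6697/2160
Full grid after step 3:
  6697/2160 5503/1800 1239/400 83/24
  17983/4800 939/250 23431/6000 27937/7200
  2393/540 32537/7200 32077/7200 1973/432

Answer: 6697/2160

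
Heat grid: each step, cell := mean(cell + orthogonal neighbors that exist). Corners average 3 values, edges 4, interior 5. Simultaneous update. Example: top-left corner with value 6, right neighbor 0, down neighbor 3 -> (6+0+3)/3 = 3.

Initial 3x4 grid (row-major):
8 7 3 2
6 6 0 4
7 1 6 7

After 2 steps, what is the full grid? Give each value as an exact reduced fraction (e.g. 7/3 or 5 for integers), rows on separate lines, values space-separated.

After step 1:
  7 6 3 3
  27/4 4 19/5 13/4
  14/3 5 7/2 17/3
After step 2:
  79/12 5 79/20 37/12
  269/48 511/100 351/100 943/240
  197/36 103/24 539/120 149/36

Answer: 79/12 5 79/20 37/12
269/48 511/100 351/100 943/240
197/36 103/24 539/120 149/36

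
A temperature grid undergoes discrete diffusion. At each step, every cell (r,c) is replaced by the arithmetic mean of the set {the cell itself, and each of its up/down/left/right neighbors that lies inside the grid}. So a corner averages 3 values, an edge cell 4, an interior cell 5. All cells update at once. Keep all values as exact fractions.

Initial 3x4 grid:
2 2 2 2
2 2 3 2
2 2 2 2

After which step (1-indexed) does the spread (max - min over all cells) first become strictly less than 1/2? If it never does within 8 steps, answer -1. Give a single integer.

Answer: 1

Derivation:
Step 1: max=9/4, min=2, spread=1/4
  -> spread < 1/2 first at step 1
Step 2: max=223/100, min=2, spread=23/100
Step 3: max=10411/4800, min=813/400, spread=131/960
Step 4: max=92951/43200, min=14791/7200, spread=841/8640
Step 5: max=37102051/17280000, min=2973373/1440000, spread=56863/691200
Step 6: max=332574341/155520000, min=26909543/12960000, spread=386393/6220800
Step 7: max=132809723131/62208000000, min=10788358813/5184000000, spread=26795339/497664000
Step 8: max=7948775714129/3732480000000, min=649166149667/311040000000, spread=254051069/5971968000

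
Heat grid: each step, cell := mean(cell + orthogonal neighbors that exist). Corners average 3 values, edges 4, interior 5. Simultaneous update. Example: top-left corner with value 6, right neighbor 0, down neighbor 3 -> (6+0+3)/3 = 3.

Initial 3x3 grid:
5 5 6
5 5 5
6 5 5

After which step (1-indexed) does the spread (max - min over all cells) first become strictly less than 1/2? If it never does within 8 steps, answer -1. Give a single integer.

Step 1: max=16/3, min=5, spread=1/3
  -> spread < 1/2 first at step 1
Step 2: max=95/18, min=247/48, spread=19/144
Step 3: max=14969/2880, min=371/72, spread=43/960
Step 4: max=67327/12960, min=894103/172800, spread=10771/518400
Step 5: max=53761241/10368000, min=1341883/259200, spread=85921/10368000
Step 6: max=241860703/46656000, min=3222483127/622080000, spread=6978739/1866240000
Step 7: max=193438800569/37324800000, min=20143255007/3888000000, spread=317762509/186624000000
Step 8: max=1208913062929/233280000000, min=11603820105943/2239488000000, spread=8726490877/11197440000000

Answer: 1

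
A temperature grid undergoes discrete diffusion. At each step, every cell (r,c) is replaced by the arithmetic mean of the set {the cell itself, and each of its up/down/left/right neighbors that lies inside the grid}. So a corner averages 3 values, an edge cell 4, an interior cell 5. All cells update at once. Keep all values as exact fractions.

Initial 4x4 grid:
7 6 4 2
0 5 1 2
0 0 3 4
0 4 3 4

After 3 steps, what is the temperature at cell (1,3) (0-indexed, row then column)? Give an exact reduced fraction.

Answer: 4939/1800

Derivation:
Step 1: cell (1,3) = 9/4
Step 2: cell (1,3) = 67/24
Step 3: cell (1,3) = 4939/1800
Full grid after step 3:
  7619/2160 27023/7200 23071/7200 1313/432
  10489/3600 16721/6000 727/240 4939/1800
  1241/720 14171/6000 15433/6000 5389/1800
  3569/2160 2809/1440 20461/7200 6547/2160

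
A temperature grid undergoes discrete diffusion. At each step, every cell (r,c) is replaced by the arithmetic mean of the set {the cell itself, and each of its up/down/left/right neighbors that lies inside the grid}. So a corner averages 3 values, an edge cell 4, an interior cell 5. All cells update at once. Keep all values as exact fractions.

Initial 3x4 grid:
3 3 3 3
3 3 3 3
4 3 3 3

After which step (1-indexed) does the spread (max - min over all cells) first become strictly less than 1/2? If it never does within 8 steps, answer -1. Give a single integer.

Step 1: max=10/3, min=3, spread=1/3
  -> spread < 1/2 first at step 1
Step 2: max=59/18, min=3, spread=5/18
Step 3: max=689/216, min=3, spread=41/216
Step 4: max=81977/25920, min=3, spread=4217/25920
Step 5: max=4874749/1555200, min=21679/7200, spread=38417/311040
Step 6: max=291136211/93312000, min=434597/144000, spread=1903471/18662400
Step 7: max=17397149089/5598720000, min=13075759/4320000, spread=18038617/223948800
Step 8: max=1041037782851/335923200000, min=1179326759/388800000, spread=883978523/13436928000

Answer: 1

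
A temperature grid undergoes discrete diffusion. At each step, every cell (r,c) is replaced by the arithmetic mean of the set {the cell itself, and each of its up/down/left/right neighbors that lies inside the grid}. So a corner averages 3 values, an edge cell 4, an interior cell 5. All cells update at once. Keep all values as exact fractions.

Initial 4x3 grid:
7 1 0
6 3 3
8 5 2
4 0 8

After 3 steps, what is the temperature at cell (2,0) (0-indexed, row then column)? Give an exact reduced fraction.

Step 1: cell (2,0) = 23/4
Step 2: cell (2,0) = 387/80
Step 3: cell (2,0) = 11309/2400
Full grid after step 3:
  4523/1080 5271/1600 5741/2160
  32227/7200 472/125 10651/3600
  11309/2400 11953/3000 6563/1800
  133/30 60589/14400 8051/2160

Answer: 11309/2400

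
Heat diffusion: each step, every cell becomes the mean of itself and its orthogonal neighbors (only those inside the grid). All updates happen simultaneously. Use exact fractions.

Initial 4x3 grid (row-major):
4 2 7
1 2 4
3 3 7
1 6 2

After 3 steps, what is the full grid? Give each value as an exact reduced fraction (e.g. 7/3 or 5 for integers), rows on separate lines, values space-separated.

Answer: 6029/2160 50387/14400 8279/2160
10573/3600 19363/6000 14773/3600
10093/3600 10879/3000 4681/1200
3481/1080 12403/3600 373/90

Derivation:
After step 1:
  7/3 15/4 13/3
  5/2 12/5 5
  2 21/5 4
  10/3 3 5
After step 2:
  103/36 769/240 157/36
  277/120 357/100 59/15
  361/120 78/25 91/20
  25/9 233/60 4
After step 3:
  6029/2160 50387/14400 8279/2160
  10573/3600 19363/6000 14773/3600
  10093/3600 10879/3000 4681/1200
  3481/1080 12403/3600 373/90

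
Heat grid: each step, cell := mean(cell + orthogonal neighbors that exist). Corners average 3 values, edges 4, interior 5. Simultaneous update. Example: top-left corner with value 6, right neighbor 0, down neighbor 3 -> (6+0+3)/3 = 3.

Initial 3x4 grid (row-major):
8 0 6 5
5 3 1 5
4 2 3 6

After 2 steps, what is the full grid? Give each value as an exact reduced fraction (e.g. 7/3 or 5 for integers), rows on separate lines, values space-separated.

Answer: 163/36 827/240 971/240 151/36
19/5 361/100 321/100 357/80
35/9 89/30 107/30 143/36

Derivation:
After step 1:
  13/3 17/4 3 16/3
  5 11/5 18/5 17/4
  11/3 3 3 14/3
After step 2:
  163/36 827/240 971/240 151/36
  19/5 361/100 321/100 357/80
  35/9 89/30 107/30 143/36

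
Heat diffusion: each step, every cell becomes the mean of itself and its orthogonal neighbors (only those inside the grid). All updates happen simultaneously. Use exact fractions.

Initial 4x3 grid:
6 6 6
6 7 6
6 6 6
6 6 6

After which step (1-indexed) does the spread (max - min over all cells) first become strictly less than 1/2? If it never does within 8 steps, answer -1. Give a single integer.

Step 1: max=25/4, min=6, spread=1/4
  -> spread < 1/2 first at step 1
Step 2: max=623/100, min=6, spread=23/100
Step 3: max=29611/4800, min=2413/400, spread=131/960
Step 4: max=265751/43200, min=43591/7200, spread=841/8640
Step 5: max=106222051/17280000, min=8733373/1440000, spread=56863/691200
Step 6: max=954654341/155520000, min=78749543/12960000, spread=386393/6220800
Step 7: max=381641723131/62208000000, min=31524358813/5184000000, spread=26795339/497664000
Step 8: max=22878695714129/3732480000000, min=1893326149667/311040000000, spread=254051069/5971968000

Answer: 1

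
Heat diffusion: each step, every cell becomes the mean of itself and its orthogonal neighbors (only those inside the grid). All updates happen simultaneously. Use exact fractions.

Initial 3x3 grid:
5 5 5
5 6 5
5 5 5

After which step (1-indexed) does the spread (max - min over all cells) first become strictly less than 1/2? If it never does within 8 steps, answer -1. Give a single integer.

Step 1: max=21/4, min=5, spread=1/4
  -> spread < 1/2 first at step 1
Step 2: max=131/25, min=409/80, spread=51/400
Step 3: max=24823/4800, min=1847/360, spread=589/14400
Step 4: max=154943/30000, min=1481081/288000, spread=31859/1440000
Step 5: max=89091607/17280000, min=9264721/1800000, spread=751427/86400000
Step 6: max=556634687/108000000, min=5339063129/1036800000, spread=23149331/5184000000
Step 7: max=320522654263/62208000000, min=33374931889/6480000000, spread=616540643/311040000000
Step 8: max=2003112453983/388800000000, min=19226332008761/3732480000000, spread=17737747379/18662400000000

Answer: 1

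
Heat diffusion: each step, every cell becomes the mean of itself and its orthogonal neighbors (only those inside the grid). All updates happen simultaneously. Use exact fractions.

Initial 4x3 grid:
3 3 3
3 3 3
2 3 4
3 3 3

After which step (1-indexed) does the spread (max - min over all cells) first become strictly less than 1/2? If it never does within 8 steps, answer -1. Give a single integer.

Step 1: max=10/3, min=8/3, spread=2/3
Step 2: max=77/24, min=67/24, spread=5/12
  -> spread < 1/2 first at step 2
Step 3: max=677/216, min=619/216, spread=29/108
Step 4: max=167/54, min=157/54, spread=5/27
Step 5: max=7943/2592, min=7609/2592, spread=167/1296
Step 6: max=23681/7776, min=22975/7776, spread=353/3888
Step 7: max=565867/186624, min=553877/186624, spread=5995/93312
Step 8: max=3384791/1119744, min=3333673/1119744, spread=25559/559872

Answer: 2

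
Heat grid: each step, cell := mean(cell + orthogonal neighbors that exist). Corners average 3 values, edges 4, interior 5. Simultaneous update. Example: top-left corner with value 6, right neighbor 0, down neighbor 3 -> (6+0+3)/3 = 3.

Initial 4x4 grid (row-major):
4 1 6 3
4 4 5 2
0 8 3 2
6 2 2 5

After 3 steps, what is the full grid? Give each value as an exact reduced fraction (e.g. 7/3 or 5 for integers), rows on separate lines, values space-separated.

After step 1:
  3 15/4 15/4 11/3
  3 22/5 4 3
  9/2 17/5 4 3
  8/3 9/2 3 3
After step 2:
  13/4 149/40 91/24 125/36
  149/40 371/100 383/100 41/12
  407/120 104/25 87/25 13/4
  35/9 407/120 29/8 3
After step 3:
  107/30 4343/1200 13337/3600 769/216
  4223/1200 383/100 10937/3000 3143/900
  13649/3600 272/75 3669/1000 493/150
  1921/540 13559/3600 4049/1200 79/24

Answer: 107/30 4343/1200 13337/3600 769/216
4223/1200 383/100 10937/3000 3143/900
13649/3600 272/75 3669/1000 493/150
1921/540 13559/3600 4049/1200 79/24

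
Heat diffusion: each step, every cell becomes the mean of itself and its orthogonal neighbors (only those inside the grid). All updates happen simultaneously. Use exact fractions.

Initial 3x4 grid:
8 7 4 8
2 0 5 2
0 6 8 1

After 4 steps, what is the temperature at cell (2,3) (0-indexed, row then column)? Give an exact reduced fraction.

Step 1: cell (2,3) = 11/3
Step 2: cell (2,3) = 38/9
Step 3: cell (2,3) = 4409/1080
Step 4: cell (2,3) = 136619/32400
Full grid after step 4:
  67537/16200 964861/216000 978241/216000 298963/64800
  1691677/432000 362239/90000 784853/180000 467203/108000
  231373/64800 207559/54000 216529/54000 136619/32400

Answer: 136619/32400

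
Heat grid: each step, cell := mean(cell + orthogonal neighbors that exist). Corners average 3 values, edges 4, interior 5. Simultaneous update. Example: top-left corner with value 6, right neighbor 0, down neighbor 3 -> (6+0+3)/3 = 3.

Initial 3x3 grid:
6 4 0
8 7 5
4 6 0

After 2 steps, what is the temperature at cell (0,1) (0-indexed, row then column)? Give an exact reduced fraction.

Step 1: cell (0,1) = 17/4
Step 2: cell (0,1) = 77/16
Full grid after step 2:
  11/2 77/16 41/12
  97/16 19/4 47/12
  11/2 239/48 131/36

Answer: 77/16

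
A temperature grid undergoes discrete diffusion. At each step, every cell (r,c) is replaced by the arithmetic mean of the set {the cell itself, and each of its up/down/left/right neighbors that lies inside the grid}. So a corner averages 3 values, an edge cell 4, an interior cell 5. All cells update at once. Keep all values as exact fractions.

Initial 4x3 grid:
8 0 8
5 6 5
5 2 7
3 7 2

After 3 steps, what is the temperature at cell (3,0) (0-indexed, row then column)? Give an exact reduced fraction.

Step 1: cell (3,0) = 5
Step 2: cell (3,0) = 49/12
Step 3: cell (3,0) = 3343/720
Full grid after step 3:
  10181/2160 7403/1440 2609/540
  7249/1440 5501/1200 3737/720
  2111/480 1181/240 821/180
  3343/720 6199/1440 2591/540

Answer: 3343/720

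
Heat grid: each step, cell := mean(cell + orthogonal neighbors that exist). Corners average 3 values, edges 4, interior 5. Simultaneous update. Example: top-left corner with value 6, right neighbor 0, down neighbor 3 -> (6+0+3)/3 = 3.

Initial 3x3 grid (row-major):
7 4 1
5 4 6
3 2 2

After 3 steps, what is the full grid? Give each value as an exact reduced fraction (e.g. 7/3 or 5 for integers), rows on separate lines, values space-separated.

After step 1:
  16/3 4 11/3
  19/4 21/5 13/4
  10/3 11/4 10/3
After step 2:
  169/36 43/10 131/36
  1057/240 379/100 289/80
  65/18 817/240 28/9
After step 3:
  9647/2160 4927/1200 8317/2160
  59399/14400 23413/6000 5661/1600
  4111/1080 50099/14400 1823/540

Answer: 9647/2160 4927/1200 8317/2160
59399/14400 23413/6000 5661/1600
4111/1080 50099/14400 1823/540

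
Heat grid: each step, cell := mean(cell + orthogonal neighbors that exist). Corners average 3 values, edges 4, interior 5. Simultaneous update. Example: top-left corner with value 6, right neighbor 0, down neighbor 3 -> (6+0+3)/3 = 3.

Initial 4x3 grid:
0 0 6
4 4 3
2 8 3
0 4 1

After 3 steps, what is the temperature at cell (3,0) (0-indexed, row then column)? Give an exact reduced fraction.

Answer: 2159/720

Derivation:
Step 1: cell (3,0) = 2
Step 2: cell (3,0) = 35/12
Step 3: cell (3,0) = 2159/720
Full grid after step 3:
  2719/1080 4081/1440 757/240
  1021/360 3883/1200 1663/480
  249/80 101/30 5117/1440
  2159/720 1853/576 1783/540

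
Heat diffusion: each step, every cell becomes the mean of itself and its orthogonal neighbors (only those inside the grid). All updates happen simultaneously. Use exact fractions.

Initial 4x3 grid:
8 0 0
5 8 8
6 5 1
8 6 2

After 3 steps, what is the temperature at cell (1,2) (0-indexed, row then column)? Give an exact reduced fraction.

Answer: 30349/7200

Derivation:
Step 1: cell (1,2) = 17/4
Step 2: cell (1,2) = 967/240
Step 3: cell (1,2) = 30349/7200
Full grid after step 3:
  10547/2160 5339/1200 8437/2160
  39299/7200 1193/250 30349/7200
  41089/7200 30607/6000 3471/800
  772/135 72773/14400 529/120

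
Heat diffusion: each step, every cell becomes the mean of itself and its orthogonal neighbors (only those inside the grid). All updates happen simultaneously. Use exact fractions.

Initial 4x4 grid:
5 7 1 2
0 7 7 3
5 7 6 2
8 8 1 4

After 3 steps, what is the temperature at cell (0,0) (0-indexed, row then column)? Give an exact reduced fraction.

Answer: 1661/360

Derivation:
Step 1: cell (0,0) = 4
Step 2: cell (0,0) = 53/12
Step 3: cell (0,0) = 1661/360
Full grid after step 3:
  1661/360 2207/480 661/160 431/120
  2411/480 4957/1000 889/200 1783/480
  4397/800 2751/500 6893/1500 1121/288
  89/15 13241/2400 6847/1440 521/135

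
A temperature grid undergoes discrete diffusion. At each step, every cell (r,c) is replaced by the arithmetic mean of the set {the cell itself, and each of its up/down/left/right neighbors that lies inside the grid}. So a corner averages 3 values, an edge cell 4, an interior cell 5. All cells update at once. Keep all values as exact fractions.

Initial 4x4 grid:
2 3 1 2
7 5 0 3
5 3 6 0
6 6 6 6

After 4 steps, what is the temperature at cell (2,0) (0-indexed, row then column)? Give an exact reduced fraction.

Step 1: cell (2,0) = 21/4
Step 2: cell (2,0) = 31/6
Step 3: cell (2,0) = 8719/1800
Step 4: cell (2,0) = 257863/54000
Full grid after step 4:
  81137/21600 232391/72000 193439/72000 49337/21600
  24743/6000 75237/20000 181271/60000 50081/18000
  257863/54000 782953/180000 78521/20000 61721/18000
  327271/64800 1058857/216000 34851/8000 17713/4320

Answer: 257863/54000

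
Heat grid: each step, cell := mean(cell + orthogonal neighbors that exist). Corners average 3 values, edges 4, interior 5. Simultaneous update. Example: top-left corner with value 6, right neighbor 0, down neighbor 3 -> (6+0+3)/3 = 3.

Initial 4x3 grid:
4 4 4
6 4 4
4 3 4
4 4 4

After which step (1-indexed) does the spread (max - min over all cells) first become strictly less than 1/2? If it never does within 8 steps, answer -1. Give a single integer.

Step 1: max=14/3, min=15/4, spread=11/12
Step 2: max=1057/240, min=23/6, spread=137/240
Step 3: max=9367/2160, min=1393/360, spread=1009/2160
  -> spread < 1/2 first at step 3
Step 4: max=55169/12960, min=33701/8640, spread=1847/5184
Step 5: max=819541/194400, min=2037337/518400, spread=444317/1555200
Step 6: max=97516117/23328000, min=123083711/31104000, spread=4162667/18662400
Step 7: max=5817364583/1399680000, min=7423604509/1866240000, spread=199728961/1119744000
Step 8: max=347420191057/83980800000, min=447370715351/111974400000, spread=1902744727/13436928000

Answer: 3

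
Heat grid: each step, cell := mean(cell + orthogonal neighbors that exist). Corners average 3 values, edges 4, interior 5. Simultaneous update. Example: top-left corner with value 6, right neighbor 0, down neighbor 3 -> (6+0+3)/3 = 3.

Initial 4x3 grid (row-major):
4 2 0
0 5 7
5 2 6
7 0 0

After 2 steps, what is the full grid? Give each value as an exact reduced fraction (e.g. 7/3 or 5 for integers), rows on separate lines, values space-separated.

Answer: 11/4 219/80 41/12
61/20 351/100 289/80
73/20 163/50 277/80
13/4 237/80 8/3

Derivation:
After step 1:
  2 11/4 3
  7/2 16/5 9/2
  7/2 18/5 15/4
  4 9/4 2
After step 2:
  11/4 219/80 41/12
  61/20 351/100 289/80
  73/20 163/50 277/80
  13/4 237/80 8/3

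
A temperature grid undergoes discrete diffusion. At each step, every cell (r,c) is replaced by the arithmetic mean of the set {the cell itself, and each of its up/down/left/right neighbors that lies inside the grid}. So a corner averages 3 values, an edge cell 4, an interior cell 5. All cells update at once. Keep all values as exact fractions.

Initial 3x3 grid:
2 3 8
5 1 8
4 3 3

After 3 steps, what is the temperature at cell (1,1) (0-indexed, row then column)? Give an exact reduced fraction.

Answer: 4891/1200

Derivation:
Step 1: cell (1,1) = 4
Step 2: cell (1,1) = 73/20
Step 3: cell (1,1) = 4891/1200
Full grid after step 3:
  803/216 5819/1440 1025/216
  2477/720 4891/1200 133/30
  57/16 10723/2880 1871/432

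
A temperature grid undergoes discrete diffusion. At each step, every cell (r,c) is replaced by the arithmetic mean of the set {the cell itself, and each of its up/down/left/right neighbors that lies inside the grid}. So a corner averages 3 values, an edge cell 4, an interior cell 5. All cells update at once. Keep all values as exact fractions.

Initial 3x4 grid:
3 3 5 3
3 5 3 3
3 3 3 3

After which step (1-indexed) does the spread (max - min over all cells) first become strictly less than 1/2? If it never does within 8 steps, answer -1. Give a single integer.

Answer: 3

Derivation:
Step 1: max=4, min=3, spread=1
Step 2: max=449/120, min=3, spread=89/120
Step 3: max=4307/1200, min=1289/400, spread=11/30
  -> spread < 1/2 first at step 3
Step 4: max=379547/108000, min=35017/10800, spread=29377/108000
Step 5: max=469171/135000, min=894517/270000, spread=1753/10800
Step 6: max=9907807/2880000, min=64658041/19440000, spread=71029/622080
Step 7: max=6670716229/1944000000, min=3908223619/1166400000, spread=7359853/91125000
Step 8: max=35458144567/10368000000, min=78353335807/23328000000, spread=45679663/746496000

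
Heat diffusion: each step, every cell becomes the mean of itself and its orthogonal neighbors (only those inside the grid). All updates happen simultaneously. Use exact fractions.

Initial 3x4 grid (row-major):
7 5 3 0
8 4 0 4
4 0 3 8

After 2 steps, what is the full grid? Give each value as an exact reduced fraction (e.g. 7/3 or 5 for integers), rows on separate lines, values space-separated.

After step 1:
  20/3 19/4 2 7/3
  23/4 17/5 14/5 3
  4 11/4 11/4 5
After step 2:
  103/18 1009/240 713/240 22/9
  1189/240 389/100 279/100 197/60
  25/6 129/40 133/40 43/12

Answer: 103/18 1009/240 713/240 22/9
1189/240 389/100 279/100 197/60
25/6 129/40 133/40 43/12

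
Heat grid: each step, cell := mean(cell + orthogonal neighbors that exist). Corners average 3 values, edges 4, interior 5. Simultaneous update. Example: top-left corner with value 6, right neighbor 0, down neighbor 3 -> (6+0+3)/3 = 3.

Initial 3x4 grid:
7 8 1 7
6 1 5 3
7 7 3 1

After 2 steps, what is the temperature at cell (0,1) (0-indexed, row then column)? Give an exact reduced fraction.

Answer: 219/40

Derivation:
Step 1: cell (0,1) = 17/4
Step 2: cell (0,1) = 219/40
Full grid after step 2:
  11/2 219/40 473/120 155/36
  1459/240 22/5 17/4 63/20
  197/36 617/120 403/120 31/9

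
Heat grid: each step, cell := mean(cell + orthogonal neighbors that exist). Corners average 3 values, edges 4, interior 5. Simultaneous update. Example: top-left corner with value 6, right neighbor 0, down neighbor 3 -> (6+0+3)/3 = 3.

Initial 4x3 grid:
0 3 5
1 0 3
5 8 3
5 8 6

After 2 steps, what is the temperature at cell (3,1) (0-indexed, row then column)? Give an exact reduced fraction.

Step 1: cell (3,1) = 27/4
Step 2: cell (3,1) = 1393/240
Full grid after step 2:
  29/18 5/2 101/36
  127/48 281/100 173/48
  341/80 243/50 1093/240
  35/6 1393/240 209/36

Answer: 1393/240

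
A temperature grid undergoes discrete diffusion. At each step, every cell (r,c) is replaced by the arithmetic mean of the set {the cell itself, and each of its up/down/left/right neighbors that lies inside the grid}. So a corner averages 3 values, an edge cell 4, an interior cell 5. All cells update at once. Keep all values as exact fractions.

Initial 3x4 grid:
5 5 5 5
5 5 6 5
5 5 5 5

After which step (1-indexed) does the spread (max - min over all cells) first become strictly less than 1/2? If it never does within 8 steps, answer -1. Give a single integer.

Answer: 1

Derivation:
Step 1: max=21/4, min=5, spread=1/4
  -> spread < 1/2 first at step 1
Step 2: max=523/100, min=5, spread=23/100
Step 3: max=24811/4800, min=2013/400, spread=131/960
Step 4: max=222551/43200, min=36391/7200, spread=841/8640
Step 5: max=88942051/17280000, min=7293373/1440000, spread=56863/691200
Step 6: max=799134341/155520000, min=65789543/12960000, spread=386393/6220800
Step 7: max=319433723131/62208000000, min=26340358813/5184000000, spread=26795339/497664000
Step 8: max=19146215714129/3732480000000, min=1582286149667/311040000000, spread=254051069/5971968000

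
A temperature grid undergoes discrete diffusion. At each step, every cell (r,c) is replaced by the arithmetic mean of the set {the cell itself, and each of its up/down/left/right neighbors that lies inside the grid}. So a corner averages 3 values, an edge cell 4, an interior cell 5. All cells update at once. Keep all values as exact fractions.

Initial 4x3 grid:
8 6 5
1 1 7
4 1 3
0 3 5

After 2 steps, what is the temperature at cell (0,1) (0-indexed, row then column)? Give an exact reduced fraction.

Step 1: cell (0,1) = 5
Step 2: cell (0,1) = 24/5
Full grid after step 2:
  9/2 24/5 5
  33/10 181/50 43/10
  73/30 267/100 211/60
  73/36 213/80 119/36

Answer: 24/5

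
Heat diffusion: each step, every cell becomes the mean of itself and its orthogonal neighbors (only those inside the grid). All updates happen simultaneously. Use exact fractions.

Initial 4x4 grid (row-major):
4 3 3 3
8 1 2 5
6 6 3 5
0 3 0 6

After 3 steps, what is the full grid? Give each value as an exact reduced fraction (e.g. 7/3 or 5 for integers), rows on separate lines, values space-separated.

After step 1:
  5 11/4 11/4 11/3
  19/4 4 14/5 15/4
  5 19/5 16/5 19/4
  3 9/4 3 11/3
After step 2:
  25/6 29/8 359/120 61/18
  75/16 181/50 33/10 449/120
  331/80 73/20 351/100 461/120
  41/12 241/80 727/240 137/36
After step 3:
  599/144 4321/1200 479/144 911/270
  9967/2400 7553/2000 5149/1500 2569/720
  1907/480 1793/500 20797/6000 13409/3600
  317/90 1573/480 24043/7200 7687/2160

Answer: 599/144 4321/1200 479/144 911/270
9967/2400 7553/2000 5149/1500 2569/720
1907/480 1793/500 20797/6000 13409/3600
317/90 1573/480 24043/7200 7687/2160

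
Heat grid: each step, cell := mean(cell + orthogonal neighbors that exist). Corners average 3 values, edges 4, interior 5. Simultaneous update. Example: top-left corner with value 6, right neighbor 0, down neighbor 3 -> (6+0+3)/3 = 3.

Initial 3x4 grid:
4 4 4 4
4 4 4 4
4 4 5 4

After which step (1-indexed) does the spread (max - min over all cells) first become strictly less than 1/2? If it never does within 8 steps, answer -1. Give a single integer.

Step 1: max=13/3, min=4, spread=1/3
  -> spread < 1/2 first at step 1
Step 2: max=511/120, min=4, spread=31/120
Step 3: max=4531/1080, min=4, spread=211/1080
Step 4: max=448897/108000, min=7247/1800, spread=14077/108000
Step 5: max=4028407/972000, min=435683/108000, spread=5363/48600
Step 6: max=120380809/29160000, min=242869/60000, spread=93859/1166400
Step 7: max=7208674481/1749600000, min=394136467/97200000, spread=4568723/69984000
Step 8: max=431684435629/104976000000, min=11845618889/2916000000, spread=8387449/167961600

Answer: 1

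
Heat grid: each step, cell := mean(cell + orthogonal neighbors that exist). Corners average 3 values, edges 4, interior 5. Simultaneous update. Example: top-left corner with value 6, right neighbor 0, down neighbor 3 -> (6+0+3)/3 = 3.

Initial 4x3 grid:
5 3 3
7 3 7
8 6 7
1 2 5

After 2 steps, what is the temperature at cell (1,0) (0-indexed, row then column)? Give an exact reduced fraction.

Answer: 429/80

Derivation:
Step 1: cell (1,0) = 23/4
Step 2: cell (1,0) = 429/80
Full grid after step 2:
  19/4 541/120 77/18
  429/80 493/100 1247/240
  1207/240 513/100 1267/240
  38/9 511/120 173/36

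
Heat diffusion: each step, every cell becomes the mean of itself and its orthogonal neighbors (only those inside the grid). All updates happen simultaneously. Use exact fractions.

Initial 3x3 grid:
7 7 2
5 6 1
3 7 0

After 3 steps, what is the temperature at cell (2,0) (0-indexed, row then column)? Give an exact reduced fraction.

Answer: 1153/240

Derivation:
Step 1: cell (2,0) = 5
Step 2: cell (2,0) = 19/4
Step 3: cell (2,0) = 1153/240
Full grid after step 3:
  11687/2160 34057/7200 8747/2160
  73189/14400 6767/1500 17363/4800
  1153/240 14741/3600 7597/2160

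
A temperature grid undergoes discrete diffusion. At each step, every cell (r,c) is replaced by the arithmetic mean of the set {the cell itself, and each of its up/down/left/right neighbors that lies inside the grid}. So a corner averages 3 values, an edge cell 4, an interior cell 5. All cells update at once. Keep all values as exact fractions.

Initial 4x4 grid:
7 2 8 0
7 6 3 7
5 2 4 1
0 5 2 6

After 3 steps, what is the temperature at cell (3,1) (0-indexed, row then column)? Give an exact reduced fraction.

Step 1: cell (3,1) = 9/4
Step 2: cell (3,1) = 427/120
Step 3: cell (3,1) = 724/225
Full grid after step 3:
  2179/432 3683/720 67/16 3127/720
  7243/1440 25757/6000 8957/2000 1787/480
  27863/7200 24803/6000 6911/2000 9463/2400
  7889/2160 724/225 367/100 2413/720

Answer: 724/225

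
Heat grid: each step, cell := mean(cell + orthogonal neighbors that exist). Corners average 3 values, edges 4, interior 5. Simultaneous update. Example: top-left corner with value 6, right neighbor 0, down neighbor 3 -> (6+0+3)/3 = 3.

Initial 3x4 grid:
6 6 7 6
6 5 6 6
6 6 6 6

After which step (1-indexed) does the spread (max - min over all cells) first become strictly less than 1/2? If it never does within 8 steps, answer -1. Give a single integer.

Answer: 2

Derivation:
Step 1: max=19/3, min=23/4, spread=7/12
Step 2: max=223/36, min=35/6, spread=13/36
  -> spread < 1/2 first at step 2
Step 3: max=2653/432, min=2113/360, spread=587/2160
Step 4: max=395363/64800, min=253777/43200, spread=5879/25920
Step 5: max=2950649/486000, min=15282293/2592000, spread=272701/1555200
Step 6: max=705897349/116640000, min=919022107/155520000, spread=2660923/18662400
Step 7: max=42242524991/6998400000, min=55268121713/9331200000, spread=126629393/1119744000
Step 8: max=2529787212769/419904000000, min=3321726750067/559872000000, spread=1231748807/13436928000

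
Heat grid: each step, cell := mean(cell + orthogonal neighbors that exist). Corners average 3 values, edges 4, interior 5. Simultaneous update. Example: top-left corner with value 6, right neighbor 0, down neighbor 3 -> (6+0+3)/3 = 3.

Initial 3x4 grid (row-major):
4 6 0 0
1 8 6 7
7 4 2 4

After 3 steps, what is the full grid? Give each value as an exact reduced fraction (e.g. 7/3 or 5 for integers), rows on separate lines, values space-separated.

After step 1:
  11/3 9/2 3 7/3
  5 5 23/5 17/4
  4 21/4 4 13/3
After step 2:
  79/18 97/24 433/120 115/36
  53/12 487/100 417/100 931/240
  19/4 73/16 1091/240 151/36
After step 3:
  925/216 7609/1800 13513/3600 7691/2160
  16583/3600 26473/6000 3161/750 55577/14400
  659/144 11237/2400 31451/7200 4543/1080

Answer: 925/216 7609/1800 13513/3600 7691/2160
16583/3600 26473/6000 3161/750 55577/14400
659/144 11237/2400 31451/7200 4543/1080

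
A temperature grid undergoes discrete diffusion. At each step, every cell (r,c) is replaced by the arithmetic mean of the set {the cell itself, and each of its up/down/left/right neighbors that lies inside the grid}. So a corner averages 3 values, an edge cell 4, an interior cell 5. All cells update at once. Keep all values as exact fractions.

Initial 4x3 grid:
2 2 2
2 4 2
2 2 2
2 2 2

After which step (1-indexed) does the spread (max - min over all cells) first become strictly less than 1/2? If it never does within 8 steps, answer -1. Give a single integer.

Answer: 2

Derivation:
Step 1: max=5/2, min=2, spread=1/2
Step 2: max=123/50, min=2, spread=23/50
  -> spread < 1/2 first at step 2
Step 3: max=5611/2400, min=413/200, spread=131/480
Step 4: max=49751/21600, min=7591/3600, spread=841/4320
Step 5: max=19822051/8640000, min=1533373/720000, spread=56863/345600
Step 6: max=177054341/77760000, min=13949543/6480000, spread=386393/3110400
Step 7: max=70601723131/31104000000, min=5604358813/2592000000, spread=26795339/248832000
Step 8: max=4216295714129/1866240000000, min=338126149667/155520000000, spread=254051069/2985984000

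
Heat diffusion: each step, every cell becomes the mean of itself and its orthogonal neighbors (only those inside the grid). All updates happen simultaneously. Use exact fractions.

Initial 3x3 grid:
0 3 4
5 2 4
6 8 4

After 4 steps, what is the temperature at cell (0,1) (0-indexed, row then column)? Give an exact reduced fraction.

Step 1: cell (0,1) = 9/4
Step 2: cell (0,1) = 779/240
Step 3: cell (0,1) = 46033/14400
Step 4: cell (0,1) = 3072851/864000
Full grid after step 4:
  225289/64800 3072851/864000 459953/129600
  1160117/288000 59063/15000 65069/16000
  571303/129600 490997/108000 285539/64800

Answer: 3072851/864000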